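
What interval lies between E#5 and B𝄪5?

augmented fifth

The letter names run E→B, a span of 4 letter steps, so the interval is some kind of fifth.
E# to B## is 8 semitones. A perfect fifth is 7, so 8 makes it augmented.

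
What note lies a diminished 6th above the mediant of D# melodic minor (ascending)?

Db

The mediant of D# melodic minor (ascending) is F#.
A diminished sixth (7 semitones) above F# lands on the letter D, giving Db.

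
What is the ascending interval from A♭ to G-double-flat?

Counting letters A–B–C–D–E–F–G gives a seventh.
Ab→Gbb = 9 semitones, 2 narrower than the major seventh (11), so diminished.

diminished seventh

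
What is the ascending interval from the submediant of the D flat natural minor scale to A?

augmented seventh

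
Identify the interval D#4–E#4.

major second

Counting letters D–E gives a second.
D#→E# = 2 semitones, exactly the major second.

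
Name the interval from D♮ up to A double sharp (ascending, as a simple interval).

doubly augmented fifth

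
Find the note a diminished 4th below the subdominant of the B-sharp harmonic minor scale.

B##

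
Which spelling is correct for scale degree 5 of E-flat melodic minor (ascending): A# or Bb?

Each scale degree takes a distinct letter name. Degree 5 of a scale on E must use the letter B.
Bb and A# are enharmonically the same pitch, but only Bb uses the letter B, so it is the correct spelling here.

Bb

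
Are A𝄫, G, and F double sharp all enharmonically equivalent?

Abb is pitch class 7; G is pitch class 7; F## is pitch class 7.
All spellings map to pitch class 7, so they are enharmonically equivalent.

Yes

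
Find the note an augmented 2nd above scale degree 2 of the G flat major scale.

Scale degree 2 of Gb major is Ab.
An augmented second (3 semitones) above Ab lands on the letter B, giving B.

B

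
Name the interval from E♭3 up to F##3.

doubly augmented second

Counting letters E–F gives a second.
Eb→F## = 4 semitones, 2 wider than the major second (2), so doubly augmented.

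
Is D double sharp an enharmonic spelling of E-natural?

Yes

D## is pitch class 4; E is pitch class 4.
All spellings map to pitch class 4, so they are enharmonically equivalent.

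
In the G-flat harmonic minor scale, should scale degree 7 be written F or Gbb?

Each scale degree takes a distinct letter name. Degree 7 of a scale on G must use the letter F.
F and Gbb are enharmonically the same pitch, but only F uses the letter F, so it is the correct spelling here.

F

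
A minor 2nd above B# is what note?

B up a major second is C#, so the target letter is C.
From B#, a minor second is 1 semitone up: C#.

C#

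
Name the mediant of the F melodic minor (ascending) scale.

Ab

Degree 3 takes the letter 2 steps above F, which is A.
In melodic minor (ascending), degree 3 sits 3 semitones above the tonic. F + 3 semitones is pitch class 8, spelled on A as Ab.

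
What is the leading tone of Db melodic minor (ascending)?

C

Degree 7 takes the letter 6 steps above D, which is C.
In melodic minor (ascending), degree 7 sits 11 semitones above the tonic. Db + 11 semitones is pitch class 0, spelled on C as C.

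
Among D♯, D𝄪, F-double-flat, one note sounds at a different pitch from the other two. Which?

D##

In 12-tone equal temperament, enharmonic equivalents share a pitch class. D# is pitch class 3; D## is pitch class 4; Fbb is pitch class 3.
D# and Fbb share pitch class 3, while D## is pitch class 4.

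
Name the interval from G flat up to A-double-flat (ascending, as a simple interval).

minor second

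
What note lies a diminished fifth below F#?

B#

F down a perfect fifth is Bb, so the target letter is B.
From F#, a diminished fifth is 6 semitones down: B#.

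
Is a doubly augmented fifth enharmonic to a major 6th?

Yes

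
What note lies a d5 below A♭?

D

A down a perfect fifth is D, so the target letter is D.
From Ab, a diminished fifth is 6 semitones down: D.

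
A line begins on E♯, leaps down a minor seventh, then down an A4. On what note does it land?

A minor seventh down from E# is F## (letter F, 10 semitones down).
An augmented fourth down from F## is C# (letter C, 6 semitones down).

C#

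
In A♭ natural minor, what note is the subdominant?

Degree 4 takes the letter 3 steps above A, which is D.
In natural minor, degree 4 sits 5 semitones above the tonic. Ab + 5 semitones is pitch class 1, spelled on D as Db.

Db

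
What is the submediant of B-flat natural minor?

Gb

Degree 6 takes the letter 5 steps above B, which is G.
In natural minor, degree 6 sits 8 semitones above the tonic. Bb + 8 semitones is pitch class 6, spelled on G as Gb.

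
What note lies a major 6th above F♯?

F up a major sixth is D, so the target letter is D.
From F#, a major sixth is 9 semitones up: D#.

D#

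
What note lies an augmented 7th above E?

D##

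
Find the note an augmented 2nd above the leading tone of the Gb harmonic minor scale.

G#

The leading tone of Gb harmonic minor is F.
An augmented second (3 semitones) above F lands on the letter G, giving G#.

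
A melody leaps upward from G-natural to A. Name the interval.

major second

Counting letters G–A gives a second.
G→A = 2 semitones, exactly the major second.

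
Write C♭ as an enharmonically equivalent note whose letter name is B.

B

Plain B sits at the same pitch as Cb, so on the letter B the same pitch needs a natural: B.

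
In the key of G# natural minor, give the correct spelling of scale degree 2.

The G# natural minor scale runs G# A# B C# D# E F#.
Degree 2 is A#.

A#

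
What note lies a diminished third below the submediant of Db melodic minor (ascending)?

G#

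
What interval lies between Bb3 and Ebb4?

diminished fourth

The letter names run B→E, a span of 3 letter steps, so the interval is some kind of fourth.
Bb to Ebb is 4 semitones. A perfect fourth is 5, so 4 makes it diminished.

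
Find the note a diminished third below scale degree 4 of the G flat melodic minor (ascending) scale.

A

Scale degree 4 of Gb melodic minor (ascending) is Cb.
A diminished third (2 semitones) below Cb lands on the letter A, giving A.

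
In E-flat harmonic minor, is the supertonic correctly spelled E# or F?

F

Each scale degree takes a distinct letter name. Degree 2 of a scale on E must use the letter F.
F and E# are enharmonically the same pitch, but only F uses the letter F, so it is the correct spelling here.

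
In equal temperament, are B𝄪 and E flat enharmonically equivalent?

No

Two spellings are enharmonically equivalent only if they share a pitch class.
Here B## → 1, Eb → 3; 1 ≠ 3, so they are not.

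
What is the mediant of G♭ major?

Bb

Degree 3 takes the letter 2 steps above G, which is B.
In major, degree 3 sits 4 semitones above the tonic. Gb + 4 semitones is pitch class 10, spelled on B as Bb.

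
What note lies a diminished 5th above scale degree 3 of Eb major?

Db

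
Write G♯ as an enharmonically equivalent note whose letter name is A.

Ab

G# is pitch class 8. The letter A alone is pitch class 9.
To reach pitch class 8 from A requires an offset of -1 semitone, i.e. flat: Ab.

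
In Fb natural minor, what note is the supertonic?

The Fb natural minor scale runs Fb Gb Abb Bbb Cb Dbb Ebb.
Degree 2 is Gb.

Gb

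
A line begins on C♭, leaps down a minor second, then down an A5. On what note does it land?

Ebb

A minor second down from Cb is Bb (letter B, 1 semitone down).
An augmented fifth down from Bb is Ebb (letter E, 8 semitones down).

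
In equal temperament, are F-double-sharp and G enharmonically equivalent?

F## is pitch class 7; G is pitch class 7.
All spellings map to pitch class 7, so they are enharmonically equivalent.

Yes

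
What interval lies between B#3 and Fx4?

perfect fifth

Counting letters B–C–D–E–F gives a fifth.
B#→F## = 7 semitones, exactly the perfect fifth.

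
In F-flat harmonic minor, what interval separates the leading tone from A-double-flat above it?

diminished fourth

The leading tone of Fb harmonic minor is Eb.
Eb up to Abb: letters E→A make it a fourth; 4 semitones makes it diminished.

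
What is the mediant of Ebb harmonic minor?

Gbb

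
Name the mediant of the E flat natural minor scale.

Degree 3 takes the letter 2 steps above E, which is G.
In natural minor, degree 3 sits 3 semitones above the tonic. Eb + 3 semitones is pitch class 6, spelled on G as Gb.

Gb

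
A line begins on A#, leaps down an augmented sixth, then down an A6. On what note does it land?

An augmented sixth down from A# is C (letter C, 10 semitones down).
An augmented sixth down from C is Ebb (letter E, 10 semitones down).

Ebb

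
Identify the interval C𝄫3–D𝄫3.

The letter names run C→D, a span of 1 letter step, so the interval is some kind of second.
Cbb to Dbb is 2 semitones. A major second is 2, so 2 makes it major.

major second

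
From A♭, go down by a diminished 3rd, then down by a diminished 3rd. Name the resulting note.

A diminished third down from Ab is F# (letter F, 2 semitones down).
A diminished third down from F# is D## (letter D, 2 semitones down).

D##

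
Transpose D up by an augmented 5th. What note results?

A#

D up a perfect fifth is A, so the target letter is A.
From D, an augmented fifth is 8 semitones up: A#.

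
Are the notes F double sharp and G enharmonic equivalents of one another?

Yes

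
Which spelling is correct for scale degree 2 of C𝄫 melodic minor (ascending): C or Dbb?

Each scale degree takes a distinct letter name. Degree 2 of a scale on C must use the letter D.
Dbb and C are enharmonically the same pitch, but only Dbb uses the letter D, so it is the correct spelling here.

Dbb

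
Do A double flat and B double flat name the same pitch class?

Two spellings are enharmonically equivalent only if they share a pitch class.
Here Abb → 7, Bbb → 9; 7 ≠ 9, so they are not.

No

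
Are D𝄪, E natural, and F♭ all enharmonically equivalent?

D## is pitch class 4; E is pitch class 4; Fb is pitch class 4.
All spellings map to pitch class 4, so they are enharmonically equivalent.

Yes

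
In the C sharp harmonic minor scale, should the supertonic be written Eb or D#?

Each scale degree takes a distinct letter name. Degree 2 of a scale on C must use the letter D.
D# and Eb are enharmonically the same pitch, but only D# uses the letter D, so it is the correct spelling here.

D#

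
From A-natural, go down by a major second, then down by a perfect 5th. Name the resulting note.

C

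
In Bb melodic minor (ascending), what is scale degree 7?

A

The Bb melodic minor (ascending) scale runs Bb C Db Eb F G A.
Degree 7 is A.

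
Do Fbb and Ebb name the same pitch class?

No

Two spellings are enharmonically equivalent only if they share a pitch class.
Here Fbb → 3, Ebb → 2; 2 ≠ 3, so they are not.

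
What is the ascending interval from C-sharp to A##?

The letter names run C→A, a span of 5 letter steps, so the interval is some kind of sixth.
C# to A## is 10 semitones. A major sixth is 9, so 10 makes it augmented.

augmented sixth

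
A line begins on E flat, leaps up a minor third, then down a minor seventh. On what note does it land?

Ab

A minor third up from Eb is Gb (letter G, 3 semitones up).
A minor seventh down from Gb is Ab (letter A, 10 semitones down).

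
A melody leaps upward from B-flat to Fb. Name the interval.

Counting letters B–C–D–E–F gives a fifth.
Bb→Fb = 6 semitones, 1 narrower than the perfect fifth (7), so diminished.

diminished fifth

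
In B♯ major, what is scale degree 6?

G##

The B# major scale runs B# C## D## E# F## G## A##.
Degree 6 is G##.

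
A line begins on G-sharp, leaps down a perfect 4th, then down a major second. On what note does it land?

A perfect fourth down from G# is D# (letter D, 5 semitones down).
A major second down from D# is C# (letter C, 2 semitones down).

C#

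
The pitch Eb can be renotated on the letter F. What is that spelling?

Fbb

Eb is pitch class 3. The letter F alone is pitch class 5.
To reach pitch class 3 from F requires an offset of -2 semitones, i.e. double flat: Fbb.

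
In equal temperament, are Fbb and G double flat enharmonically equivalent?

No

Two spellings are enharmonically equivalent only if they share a pitch class.
Here Fbb → 3, Gbb → 5; 3 ≠ 5, so they are not.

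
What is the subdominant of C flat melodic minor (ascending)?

Fb

Degree 4 takes the letter 3 steps above C, which is F.
In melodic minor (ascending), degree 4 sits 5 semitones above the tonic. Cb + 5 semitones is pitch class 4, spelled on F as Fb.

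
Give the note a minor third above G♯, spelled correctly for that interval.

A third above G lands on the letter B.
A minor third spans 3 semitones, so G# moves to pitch class 11. On the letter B that is B.

B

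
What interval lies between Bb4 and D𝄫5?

Counting letters B–C–D gives a third.
Bb→Dbb = 2 semitones, 2 narrower than the major third (4), so diminished.

diminished third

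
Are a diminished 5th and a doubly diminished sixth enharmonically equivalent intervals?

Yes

A diminished fifth spans 6 semitones; a doubly diminished sixth spans 6.
They are enharmonically equivalent.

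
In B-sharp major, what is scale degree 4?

E#

The B# major scale runs B# C## D## E# F## G## A##.
Degree 4 is E#.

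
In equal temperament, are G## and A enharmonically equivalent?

Yes

G## = pitch class 9 and A = pitch class 9 — the same pitch class, so they are enharmonic equivalents.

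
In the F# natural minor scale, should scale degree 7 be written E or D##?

Each scale degree takes a distinct letter name. Degree 7 of a scale on F must use the letter E.
E and D## are enharmonically the same pitch, but only E uses the letter E, so it is the correct spelling here.

E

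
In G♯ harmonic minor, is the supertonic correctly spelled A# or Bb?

A#

Each scale degree takes a distinct letter name. Degree 2 of a scale on G must use the letter A.
A# and Bb are enharmonically the same pitch, but only A# uses the letter A, so it is the correct spelling here.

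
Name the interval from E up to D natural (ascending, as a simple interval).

minor seventh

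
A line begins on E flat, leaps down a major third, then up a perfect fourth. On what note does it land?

A major third down from Eb is Cb (letter C, 4 semitones down).
A perfect fourth up from Cb is Fb (letter F, 5 semitones up).

Fb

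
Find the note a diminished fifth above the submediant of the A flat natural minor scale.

The submediant of Ab natural minor is Fb.
A diminished fifth (6 semitones) above Fb lands on the letter C, giving Cbb.

Cbb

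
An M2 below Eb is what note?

E down a major second is D, so the target letter is D.
From Eb, a major second is 2 semitones down: Db.

Db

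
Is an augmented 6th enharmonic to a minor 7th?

Yes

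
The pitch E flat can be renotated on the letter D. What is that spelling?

Eb is pitch class 3. The letter D alone is pitch class 2.
To reach pitch class 3 from D requires an offset of +1 semitone, i.e. sharp: D#.

D#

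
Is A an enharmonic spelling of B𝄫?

Yes

A = pitch class 9 and Bbb = pitch class 9 — the same pitch class, so they are enharmonic equivalents.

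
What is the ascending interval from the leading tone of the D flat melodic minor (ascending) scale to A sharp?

augmented sixth

The leading tone of Db melodic minor (ascending) is C.
C up to A#: letters C→A make it a sixth; 10 semitones makes it augmented.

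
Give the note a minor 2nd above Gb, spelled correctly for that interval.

G up a major second is A, so the target letter is A.
From Gb, a minor second is 1 semitone up: Abb.

Abb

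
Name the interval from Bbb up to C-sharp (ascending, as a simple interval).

Counting letters B–C gives a second.
Bbb→C# = 4 semitones, 2 wider than the major second (2), so doubly augmented.

doubly augmented second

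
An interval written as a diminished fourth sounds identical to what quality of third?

A diminished fourth spans 4 semitones.
A third spanning 4 semitones is major (the major third is 4).

major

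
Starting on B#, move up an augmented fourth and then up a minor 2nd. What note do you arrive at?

An augmented fourth up from B# is E## (letter E, 6 semitones up).
A minor second up from E## is F## (letter F, 1 semitone up).

F##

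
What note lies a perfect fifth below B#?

B down a perfect fifth is E, so the target letter is E.
From B#, a perfect fifth is 7 semitones down: E#.

E#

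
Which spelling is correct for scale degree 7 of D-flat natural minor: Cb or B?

Cb

Each scale degree takes a distinct letter name. Degree 7 of a scale on D must use the letter C.
Cb and B are enharmonically the same pitch, but only Cb uses the letter C, so it is the correct spelling here.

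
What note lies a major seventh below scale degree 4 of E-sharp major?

Scale degree 4 of E# major is A#.
A major seventh (11 semitones) below A# lands on the letter B, giving B.

B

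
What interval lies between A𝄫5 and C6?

augmented third

Counting letters A–B–C gives a third.
Abb→C = 5 semitones, 1 wider than the major third (4), so augmented.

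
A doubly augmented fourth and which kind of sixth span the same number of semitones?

diminished

A doubly augmented fourth spans 7 semitones.
A sixth spanning 7 semitones is diminished (the major sixth is 9).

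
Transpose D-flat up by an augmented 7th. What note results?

C#

A seventh above D lands on the letter C.
An augmented seventh spans 12 semitones, so Db moves to pitch class 1. On the letter C that is C#.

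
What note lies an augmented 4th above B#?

E##

B up a perfect fourth is E, so the target letter is E.
From B#, an augmented fourth is 6 semitones up: E##.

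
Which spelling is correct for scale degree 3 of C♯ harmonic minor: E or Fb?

Each scale degree takes a distinct letter name. Degree 3 of a scale on C must use the letter E.
E and Fb are enharmonically the same pitch, but only E uses the letter E, so it is the correct spelling here.

E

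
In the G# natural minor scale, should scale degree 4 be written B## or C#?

Each scale degree takes a distinct letter name. Degree 4 of a scale on G must use the letter C.
C# and B## are enharmonically the same pitch, but only C# uses the letter C, so it is the correct spelling here.

C#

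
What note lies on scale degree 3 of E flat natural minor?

Gb

Degree 3 takes the letter 2 steps above E, which is G.
In natural minor, degree 3 sits 3 semitones above the tonic. Eb + 3 semitones is pitch class 6, spelled on G as Gb.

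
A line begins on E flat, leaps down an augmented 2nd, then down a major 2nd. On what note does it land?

Cbb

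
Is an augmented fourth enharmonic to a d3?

An augmented fourth spans 6 semitones; a diminished third spans 2.
The spans differ, so they are not enharmonic equivalents.

No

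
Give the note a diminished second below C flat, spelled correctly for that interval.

A second below C lands on the letter B.
A diminished second spans 0 semitones, so Cb moves to pitch class 11. On the letter B that is B.

B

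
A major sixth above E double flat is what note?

Cb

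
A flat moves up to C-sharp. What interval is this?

augmented third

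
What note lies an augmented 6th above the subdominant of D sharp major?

E##

The subdominant of D# major is G#.
An augmented sixth (10 semitones) above G# lands on the letter E, giving E##.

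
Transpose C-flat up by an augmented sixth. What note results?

A sixth above C lands on the letter A.
An augmented sixth spans 10 semitones, so Cb moves to pitch class 9. On the letter A that is A.

A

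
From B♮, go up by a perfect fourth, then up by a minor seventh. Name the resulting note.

D

A perfect fourth up from B is E (letter E, 5 semitones up).
A minor seventh up from E is D (letter D, 10 semitones up).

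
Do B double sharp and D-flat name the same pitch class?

Yes

B## = pitch class 1 and Db = pitch class 1 — the same pitch class, so they are enharmonic equivalents.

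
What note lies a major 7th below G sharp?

A seventh below G lands on the letter A.
A major seventh spans 11 semitones, so G# moves to pitch class 9. On the letter A that is A.

A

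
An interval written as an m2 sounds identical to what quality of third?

A minor second spans 1 semitone.
A third spanning 1 semitone is doubly diminished (the major third is 4).

doubly diminished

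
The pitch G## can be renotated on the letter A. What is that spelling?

Plain A sits at the same pitch as G##, so on the letter A the same pitch needs a natural: A.

A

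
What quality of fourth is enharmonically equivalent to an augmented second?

doubly diminished

An augmented second spans 3 semitones.
A fourth spanning 3 semitones is doubly diminished (the perfect fourth is 5).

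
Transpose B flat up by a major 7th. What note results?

A

B up a major seventh is A#, so the target letter is A.
From Bb, a major seventh is 11 semitones up: A.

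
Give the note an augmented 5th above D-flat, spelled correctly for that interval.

A fifth above D lands on the letter A.
An augmented fifth spans 8 semitones, so Db moves to pitch class 9. On the letter A that is A.

A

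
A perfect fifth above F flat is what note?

Cb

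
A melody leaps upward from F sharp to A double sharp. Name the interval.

augmented third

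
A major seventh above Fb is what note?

Eb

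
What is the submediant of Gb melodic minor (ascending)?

Degree 6 takes the letter 5 steps above G, which is E.
In melodic minor (ascending), degree 6 sits 9 semitones above the tonic. Gb + 9 semitones is pitch class 3, spelled on E as Eb.

Eb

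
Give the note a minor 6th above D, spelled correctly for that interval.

Bb

A sixth above D lands on the letter B.
A minor sixth spans 8 semitones, so D moves to pitch class 10. On the letter B that is Bb.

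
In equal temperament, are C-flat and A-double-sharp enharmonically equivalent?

Cb = pitch class 11 and A## = pitch class 11 — the same pitch class, so they are enharmonic equivalents.

Yes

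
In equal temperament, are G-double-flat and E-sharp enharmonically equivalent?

Gbb is pitch class 5; E# is pitch class 5.
All spellings map to pitch class 5, so they are enharmonically equivalent.

Yes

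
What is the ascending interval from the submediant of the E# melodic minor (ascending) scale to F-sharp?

diminished fourth

The submediant of E# melodic minor (ascending) is C##.
C## up to F#: letters C→F make it a fourth; 4 semitones makes it diminished.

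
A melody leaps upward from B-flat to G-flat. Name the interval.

minor sixth

Counting letters B–C–D–E–F–G gives a sixth.
Bb→Gb = 8 semitones, 1 narrower than the major sixth (9), so minor.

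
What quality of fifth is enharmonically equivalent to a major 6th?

A major sixth spans 9 semitones.
A fifth spanning 9 semitones is doubly augmented (the perfect fifth is 7).

doubly augmented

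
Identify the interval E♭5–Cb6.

Counting letters E–F–G–A–B–C gives a sixth.
Eb→Cb = 8 semitones, 1 narrower than the major sixth (9), so minor.

minor sixth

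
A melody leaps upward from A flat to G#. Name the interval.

augmented seventh

The letter names run A→G, a span of 6 letter steps, so the interval is some kind of seventh.
Ab to G# is 12 semitones. A major seventh is 11, so 12 makes it augmented.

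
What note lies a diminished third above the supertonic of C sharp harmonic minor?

F

The supertonic of C# harmonic minor is D#.
A diminished third (2 semitones) above D# lands on the letter F, giving F.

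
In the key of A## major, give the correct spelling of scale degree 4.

Degree 4 takes the letter 3 steps above A, which is D.
In major, degree 4 sits 5 semitones above the tonic. A## + 5 semitones is pitch class 4, spelled on D as D##.

D##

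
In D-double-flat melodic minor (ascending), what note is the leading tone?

Cb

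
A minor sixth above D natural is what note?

Bb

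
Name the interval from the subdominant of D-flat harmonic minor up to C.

augmented fourth

The subdominant of Db harmonic minor is Gb.
Gb up to C: letters G→C make it a fourth; 6 semitones makes it augmented.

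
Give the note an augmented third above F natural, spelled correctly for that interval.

F up a major third is A, so the target letter is A.
From F, an augmented third is 5 semitones up: A#.

A#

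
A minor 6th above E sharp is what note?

E up a major sixth is C#, so the target letter is C.
From E#, a minor sixth is 8 semitones up: C#.

C#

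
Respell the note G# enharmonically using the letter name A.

Ab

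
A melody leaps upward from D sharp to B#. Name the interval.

major sixth

The letter names run D→B, a span of 5 letter steps, so the interval is some kind of sixth.
D# to B# is 9 semitones. A major sixth is 9, so 9 makes it major.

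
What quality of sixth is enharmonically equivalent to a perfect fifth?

diminished

A perfect fifth spans 7 semitones.
A sixth spanning 7 semitones is diminished (the major sixth is 9).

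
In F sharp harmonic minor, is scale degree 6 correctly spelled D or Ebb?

D

Each scale degree takes a distinct letter name. Degree 6 of a scale on F must use the letter D.
D and Ebb are enharmonically the same pitch, but only D uses the letter D, so it is the correct spelling here.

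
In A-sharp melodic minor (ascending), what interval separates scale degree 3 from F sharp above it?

perfect fourth

Scale degree 3 of A# melodic minor (ascending) is C#.
C# up to F#: letters C→F make it a fourth; 5 semitones makes it perfect.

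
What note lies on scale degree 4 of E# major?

The E# major scale runs E# F## G## A# B# C## D##.
Degree 4 is A#.

A#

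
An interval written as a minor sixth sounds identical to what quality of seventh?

A minor sixth spans 8 semitones.
A seventh spanning 8 semitones is doubly diminished (the major seventh is 11).

doubly diminished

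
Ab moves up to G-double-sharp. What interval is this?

The letter names run A→G, a span of 6 letter steps, so the interval is some kind of seventh.
Ab to G## is 13 semitones. A major seventh is 11, so 13 makes it doubly augmented.

doubly augmented seventh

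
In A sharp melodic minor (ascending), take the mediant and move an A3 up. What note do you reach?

E##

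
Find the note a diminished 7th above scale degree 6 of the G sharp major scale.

D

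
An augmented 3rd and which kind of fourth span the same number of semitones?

perfect

An augmented third spans 5 semitones.
A fourth spanning 5 semitones is perfect (the perfect fourth is 5).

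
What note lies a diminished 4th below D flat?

D down a perfect fourth is A, so the target letter is A.
From Db, a diminished fourth is 4 semitones down: A.

A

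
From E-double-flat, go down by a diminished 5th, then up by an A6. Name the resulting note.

F#

A diminished fifth down from Ebb is Ab (letter A, 6 semitones down).
An augmented sixth up from Ab is F# (letter F, 10 semitones up).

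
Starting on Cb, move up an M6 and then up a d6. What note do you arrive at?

Fbb

A major sixth up from Cb is Ab (letter A, 9 semitones up).
A diminished sixth up from Ab is Fbb (letter F, 7 semitones up).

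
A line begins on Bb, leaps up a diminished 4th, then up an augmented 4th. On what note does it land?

Ab

A diminished fourth up from Bb is Ebb (letter E, 4 semitones up).
An augmented fourth up from Ebb is Ab (letter A, 6 semitones up).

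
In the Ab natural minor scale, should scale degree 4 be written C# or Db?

Db

Each scale degree takes a distinct letter name. Degree 4 of a scale on A must use the letter D.
Db and C# are enharmonically the same pitch, but only Db uses the letter D, so it is the correct spelling here.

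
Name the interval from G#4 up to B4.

The letter names run G→B, a span of 2 letter steps, so the interval is some kind of third.
G# to B is 3 semitones. A major third is 4, so 3 makes it minor.

minor third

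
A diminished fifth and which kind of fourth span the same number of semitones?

A diminished fifth spans 6 semitones.
A fourth spanning 6 semitones is augmented (the perfect fourth is 5).

augmented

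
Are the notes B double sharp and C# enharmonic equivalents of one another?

Yes

B## is pitch class 1; C# is pitch class 1.
All spellings map to pitch class 1, so they are enharmonically equivalent.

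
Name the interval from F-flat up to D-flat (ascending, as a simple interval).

Counting letters F–G–A–B–C–D gives a sixth.
Fb→Db = 9 semitones, exactly the major sixth.

major sixth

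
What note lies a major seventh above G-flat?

F

G up a major seventh is F#, so the target letter is F.
From Gb, a major seventh is 11 semitones up: F.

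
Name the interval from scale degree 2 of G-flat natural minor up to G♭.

Scale degree 2 of Gb natural minor is Ab.
Ab up to Gb: letters A→G make it a seventh; 10 semitones makes it minor.

minor seventh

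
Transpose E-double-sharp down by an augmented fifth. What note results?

E down a perfect fifth is A, so the target letter is A.
From E##, an augmented fifth is 8 semitones down: A#.

A#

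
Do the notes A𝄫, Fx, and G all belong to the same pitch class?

Yes

Abb = pitch class 7 and F## = pitch class 7 and G = pitch class 7 — the same pitch class, so they are enharmonic equivalents.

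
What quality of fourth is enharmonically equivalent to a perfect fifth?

doubly augmented

A perfect fifth spans 7 semitones.
A fourth spanning 7 semitones is doubly augmented (the perfect fourth is 5).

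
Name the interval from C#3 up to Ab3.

diminished sixth

The letter names run C→A, a span of 5 letter steps, so the interval is some kind of sixth.
C# to Ab is 7 semitones. A major sixth is 9, so 7 makes it diminished.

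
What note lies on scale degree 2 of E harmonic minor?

F#

Degree 2 takes the letter 1 step above E, which is F.
In harmonic minor, degree 2 sits 2 semitones above the tonic. E + 2 semitones is pitch class 6, spelled on F as F#.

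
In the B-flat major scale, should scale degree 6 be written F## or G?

G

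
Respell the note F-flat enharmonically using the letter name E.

E

Plain E sits at the same pitch as Fb, so on the letter E the same pitch needs a natural: E.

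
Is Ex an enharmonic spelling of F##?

No

Two spellings are enharmonically equivalent only if they share a pitch class.
Here E## → 6, F## → 7; 6 ≠ 7, so they are not.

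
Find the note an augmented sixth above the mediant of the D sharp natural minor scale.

D##

The mediant of D# natural minor is F#.
An augmented sixth (10 semitones) above F# lands on the letter D, giving D##.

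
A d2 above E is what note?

Fb

E up a major second is F#, so the target letter is F.
From E, a diminished second is 0 semitones up: Fb.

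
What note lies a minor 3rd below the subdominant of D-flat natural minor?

The subdominant of Db natural minor is Gb.
A minor third (3 semitones) below Gb lands on the letter E, giving Eb.

Eb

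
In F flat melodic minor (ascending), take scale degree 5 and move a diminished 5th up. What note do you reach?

Gbb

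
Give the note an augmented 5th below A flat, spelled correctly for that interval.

Dbb

A down a perfect fifth is D, so the target letter is D.
From Ab, an augmented fifth is 8 semitones down: Dbb.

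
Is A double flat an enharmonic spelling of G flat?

Abb is pitch class 7; Gb is pitch class 6.
The pitch classes differ (7 vs. 6), so they are not enharmonic equivalents.

No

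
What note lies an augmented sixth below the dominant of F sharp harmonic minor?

The dominant of F# harmonic minor is C#.
An augmented sixth (10 semitones) below C# lands on the letter E, giving Eb.

Eb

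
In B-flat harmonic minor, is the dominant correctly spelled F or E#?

Each scale degree takes a distinct letter name. Degree 5 of a scale on B must use the letter F.
F and E# are enharmonically the same pitch, but only F uses the letter F, so it is the correct spelling here.

F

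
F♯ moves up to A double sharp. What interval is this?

augmented third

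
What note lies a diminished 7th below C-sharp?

D##

A seventh below C lands on the letter D.
A diminished seventh spans 9 semitones, so C# moves to pitch class 4. On the letter D that is D##.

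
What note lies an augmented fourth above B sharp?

A fourth above B lands on the letter E.
An augmented fourth spans 6 semitones, so B# moves to pitch class 6. On the letter E that is E##.

E##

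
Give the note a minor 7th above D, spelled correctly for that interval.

D up a major seventh is C#, so the target letter is C.
From D, a minor seventh is 10 semitones up: C.

C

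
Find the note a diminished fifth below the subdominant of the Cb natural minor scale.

The subdominant of Cb natural minor is Fb.
A diminished fifth (6 semitones) below Fb lands on the letter B, giving Bb.

Bb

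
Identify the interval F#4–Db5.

Counting letters F–G–A–B–C–D gives a sixth.
F#→Db = 7 semitones, 2 narrower than the major sixth (9), so diminished.

diminished sixth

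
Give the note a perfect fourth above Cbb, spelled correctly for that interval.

Fbb

C up a perfect fourth is F, so the target letter is F.
From Cbb, a perfect fourth is 5 semitones up: Fbb.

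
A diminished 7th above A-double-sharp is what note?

G#

A seventh above A lands on the letter G.
A diminished seventh spans 9 semitones, so A## moves to pitch class 8. On the letter G that is G#.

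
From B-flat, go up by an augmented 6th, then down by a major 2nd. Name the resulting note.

F#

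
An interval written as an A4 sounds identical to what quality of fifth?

diminished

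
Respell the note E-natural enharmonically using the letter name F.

Fb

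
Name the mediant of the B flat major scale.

Degree 3 takes the letter 2 steps above B, which is D.
In major, degree 3 sits 4 semitones above the tonic. Bb + 4 semitones is pitch class 2, spelled on D as D.

D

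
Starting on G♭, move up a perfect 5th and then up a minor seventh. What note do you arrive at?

Cb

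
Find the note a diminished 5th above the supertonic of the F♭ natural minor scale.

Dbb

The supertonic of Fb natural minor is Gb.
A diminished fifth (6 semitones) above Gb lands on the letter D, giving Dbb.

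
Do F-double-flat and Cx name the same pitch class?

No

Two spellings are enharmonically equivalent only if they share a pitch class.
Here Fbb → 3, C## → 2; 2 ≠ 3, so they are not.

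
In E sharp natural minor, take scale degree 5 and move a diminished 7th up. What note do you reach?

A

Scale degree 5 of E# natural minor is B#.
A diminished seventh (9 semitones) above B# lands on the letter A, giving A.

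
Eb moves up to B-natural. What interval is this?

augmented fifth

Counting letters E–F–G–A–B gives a fifth.
Eb→B = 8 semitones, 1 wider than the perfect fifth (7), so augmented.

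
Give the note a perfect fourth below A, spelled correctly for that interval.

E

A down a perfect fourth is E, so the target letter is E.
From A, a perfect fourth is 5 semitones down: E.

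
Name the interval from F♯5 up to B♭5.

diminished fourth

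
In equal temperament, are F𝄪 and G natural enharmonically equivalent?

Yes

F## = pitch class 7 and G = pitch class 7 — the same pitch class, so they are enharmonic equivalents.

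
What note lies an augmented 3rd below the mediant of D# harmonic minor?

Db

The mediant of D# harmonic minor is F#.
An augmented third (5 semitones) below F# lands on the letter D, giving Db.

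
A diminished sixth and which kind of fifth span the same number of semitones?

perfect

A diminished sixth spans 7 semitones.
A fifth spanning 7 semitones is perfect (the perfect fifth is 7).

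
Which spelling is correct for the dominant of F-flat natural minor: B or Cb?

Each scale degree takes a distinct letter name. Degree 5 of a scale on F must use the letter C.
Cb and B are enharmonically the same pitch, but only Cb uses the letter C, so it is the correct spelling here.

Cb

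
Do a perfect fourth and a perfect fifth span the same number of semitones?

A perfect fourth spans 5 semitones; a perfect fifth spans 7.
The spans differ, so they are not enharmonic equivalents.

No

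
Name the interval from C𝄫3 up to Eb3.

augmented third

The letter names run C→E, a span of 2 letter steps, so the interval is some kind of third.
Cbb to Eb is 5 semitones. A major third is 4, so 5 makes it augmented.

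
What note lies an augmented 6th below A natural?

A down a major sixth is C, so the target letter is C.
From A, an augmented sixth is 10 semitones down: Cb.

Cb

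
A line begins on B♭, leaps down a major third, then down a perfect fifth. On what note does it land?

Cb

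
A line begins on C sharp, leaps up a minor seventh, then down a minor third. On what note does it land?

G#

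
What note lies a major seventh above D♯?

D up a major seventh is C#, so the target letter is C.
From D#, a major seventh is 11 semitones up: C##.

C##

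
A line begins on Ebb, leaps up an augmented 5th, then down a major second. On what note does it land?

An augmented fifth up from Ebb is Bb (letter B, 8 semitones up).
A major second down from Bb is Ab (letter A, 2 semitones down).

Ab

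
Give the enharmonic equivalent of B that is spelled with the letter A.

B is pitch class 11. The letter A alone is pitch class 9.
To reach pitch class 11 from A requires an offset of +2 semitones, i.e. double sharp: A##.

A##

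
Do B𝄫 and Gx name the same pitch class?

Yes

Bbb is pitch class 9; G## is pitch class 9.
All spellings map to pitch class 9, so they are enharmonically equivalent.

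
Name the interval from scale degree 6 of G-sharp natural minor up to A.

Scale degree 6 of G# natural minor is E.
E up to A: letters E→A make it a fourth; 5 semitones makes it perfect.

perfect fourth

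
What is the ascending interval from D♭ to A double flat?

diminished fifth

Counting letters D–E–F–G–A gives a fifth.
Db→Abb = 6 semitones, 1 narrower than the perfect fifth (7), so diminished.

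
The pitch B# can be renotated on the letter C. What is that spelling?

Plain C sits at the same pitch as B#, so on the letter C the same pitch needs a natural: C.

C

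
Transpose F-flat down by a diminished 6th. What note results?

A

F down a major sixth is Ab, so the target letter is A.
From Fb, a diminished sixth is 7 semitones down: A.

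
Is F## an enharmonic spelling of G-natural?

Yes

F## is pitch class 7; G is pitch class 7.
All spellings map to pitch class 7, so they are enharmonically equivalent.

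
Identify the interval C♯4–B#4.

The letter names run C→B, a span of 6 letter steps, so the interval is some kind of seventh.
C# to B# is 11 semitones. A major seventh is 11, so 11 makes it major.

major seventh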